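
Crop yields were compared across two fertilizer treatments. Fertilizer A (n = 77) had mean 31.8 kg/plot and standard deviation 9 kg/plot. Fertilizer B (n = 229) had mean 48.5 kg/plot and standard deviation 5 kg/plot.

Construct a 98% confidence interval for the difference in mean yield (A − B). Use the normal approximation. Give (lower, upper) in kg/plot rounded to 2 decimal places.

SE₁ = s₁/√n₁ = 9/√77 = 1.0256; SE₂ = 5/√229 = 0.3304.
Independent samples, unequal variances: SE_diff = √(SE₁² + SE₂²) = √(1.05185536 + 0.10916416) = 1.0775.
z* = 2.326, so margin of error = 2.326 × 1.0775 = 2.5063.
Difference in means = 31.8 − 48.5 = -16.7000.
-16.7000 ± 2.5063 → (-19.21, -14.19).

(-19.21, -14.19)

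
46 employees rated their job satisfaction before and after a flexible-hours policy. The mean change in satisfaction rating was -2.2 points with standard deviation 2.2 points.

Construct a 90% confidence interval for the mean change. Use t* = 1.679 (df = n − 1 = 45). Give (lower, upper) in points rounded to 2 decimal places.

Paired design: SE = s_d/√n = 2.2/√46 = 0.3244.
t* = 1.679; margin of error = 1.679 × 0.3244 = 0.5447.
-2.2 ± 0.5447 → (-2.74, -1.66).

(-2.74, -1.66)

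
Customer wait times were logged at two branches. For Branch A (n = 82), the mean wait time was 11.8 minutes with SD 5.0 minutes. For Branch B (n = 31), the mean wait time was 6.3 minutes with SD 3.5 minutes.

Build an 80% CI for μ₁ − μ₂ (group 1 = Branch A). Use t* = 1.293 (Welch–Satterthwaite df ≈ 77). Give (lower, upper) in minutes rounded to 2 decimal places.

Standard errors of each mean: 5.0/√82 = 0.5522 and 3.5/√31 = 0.6286.
SE(x̄₁ − x̄₂) = √(0.5522² + 0.6286²) = 0.8367 for independent samples with unequal variances.
With t* = 1.293, the margin is 1.293 × 0.8367 = 1.0819.
x̄₁ − x̄₂ = 11.8 − 6.3 = 5.5000; the interval is 5.5000 ± 1.0819 = (4.42, 6.58).

(4.42, 6.58)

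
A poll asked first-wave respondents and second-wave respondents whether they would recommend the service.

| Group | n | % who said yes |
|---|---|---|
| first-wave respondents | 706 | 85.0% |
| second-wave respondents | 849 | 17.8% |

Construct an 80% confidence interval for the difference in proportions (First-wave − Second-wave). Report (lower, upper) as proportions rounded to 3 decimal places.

Each SE is √(p̂(1−p̂)/n): √(0.8500·0.1500/706) = 0.01344 and √(0.1780·0.8220/849) = 0.01313.
SE(p̂₁ − p̂₂) = √(SE₁² + SE₂²) = √(0.0001806336 + 0.0001723969) = 0.01879, since the two samples are independent.
At 80% confidence z* = 1.282; margin = 1.282 × 0.01879 = 0.02409.
The difference is 0.8500 − 0.1780 = 0.6720, so the interval is 0.6720 ± 0.02409 = (0.648, 0.696).

(0.648, 0.696)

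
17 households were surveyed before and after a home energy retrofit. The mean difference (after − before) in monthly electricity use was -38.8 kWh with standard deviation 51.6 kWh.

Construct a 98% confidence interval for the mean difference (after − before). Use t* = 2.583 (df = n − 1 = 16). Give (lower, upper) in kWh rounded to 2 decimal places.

(-71.13, -6.47)

Paired design: SE = s_d/√n = 51.6/√17 = 12.5148.
t* = 2.583; margin of error = 2.583 × 12.5148 = 32.3257.
-38.8 ± 32.3257 → (-71.13, -6.47).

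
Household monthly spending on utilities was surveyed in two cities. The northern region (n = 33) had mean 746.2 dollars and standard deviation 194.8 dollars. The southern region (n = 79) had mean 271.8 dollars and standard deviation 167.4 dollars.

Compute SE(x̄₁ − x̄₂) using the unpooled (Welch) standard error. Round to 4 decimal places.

Per-group SEs: s₁/√n₁ = 194.8/√33 = 33.9103, s₂/√n₂ = 167.4/√79 = 18.8340.
Unpooled SE of the difference: √(1149.90844609 + 354.719556) = 38.7895.

38.7895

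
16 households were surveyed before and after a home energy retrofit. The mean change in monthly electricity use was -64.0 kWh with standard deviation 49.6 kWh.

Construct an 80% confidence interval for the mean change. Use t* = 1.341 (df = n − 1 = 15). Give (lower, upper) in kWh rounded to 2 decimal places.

(-80.63, -47.37)

Paired design: SE = s_d/√n = 49.6/√16 = 12.4000.
t* = 1.341; margin of error = 1.341 × 12.4000 = 16.6284.
-64.0 ± 16.6284 → (-80.63, -47.37).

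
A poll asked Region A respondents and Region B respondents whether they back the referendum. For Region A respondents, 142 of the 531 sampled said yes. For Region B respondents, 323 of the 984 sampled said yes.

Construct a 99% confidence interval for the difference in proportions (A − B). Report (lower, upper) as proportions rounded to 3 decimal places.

(-0.124, 0.002)

Sample proportions: 142/531 = 0.2674, 323/984 = 0.3283.
Each SE is √(p̂(1−p̂)/n): √(0.2674·0.7326/531) = 0.01921 and √(0.3283·0.6717/984) = 0.01497.
SE(p̂₁ − p̂₂) = √(SE₁² + SE₂²) = √(0.0003690241 + 0.0002241009) = 0.02435, since the two samples are independent.
At 99% confidence z* = 2.576; margin = 2.576 × 0.02435 = 0.06273.
The difference is 0.2674 − 0.3283 = -0.0609, so the interval is -0.0609 ± 0.06273 = (-0.124, 0.002).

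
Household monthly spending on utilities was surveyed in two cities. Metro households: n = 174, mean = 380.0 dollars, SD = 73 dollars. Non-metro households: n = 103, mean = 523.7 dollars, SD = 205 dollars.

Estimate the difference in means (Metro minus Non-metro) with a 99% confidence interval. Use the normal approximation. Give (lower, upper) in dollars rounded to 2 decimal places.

Per-group SEs: s₁/√n₁ = 73/√174 = 5.5341, s₂/√n₂ = 205/√103 = 20.1993.
Unpooled SE of the difference: √(30.62626281 + 408.01172049) = 20.9437.
Margin of error = z* · SE = 2.576 × 20.9437 = 53.9510.
x̄₁ − x̄₂ = 380.0 − 523.7 = -143.7000.
CI: -143.7000 ± 53.9510 = (-197.65, -89.75).

(-197.65, -89.75)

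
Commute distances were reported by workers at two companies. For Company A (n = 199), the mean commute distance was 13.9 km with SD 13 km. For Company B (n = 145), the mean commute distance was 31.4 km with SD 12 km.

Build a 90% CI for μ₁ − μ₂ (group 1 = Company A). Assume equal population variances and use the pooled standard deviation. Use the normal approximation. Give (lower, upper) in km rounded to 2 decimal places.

Pooled variance s_p² = [198·13² + 144·12²] / (199+145−2) = 158.4737, so s_p = 12.5886.
SE_diff = s_p·√(1/n₁ + 1/n₂) = 12.5886·√(1/199 + 1/145) = 1.3745.
z* = 1.645; margin = 1.645 × 1.3745 = 2.2611.
Difference = 13.9 − 31.4 = -17.5000.
-17.5000 ± 2.2611 → (-19.76, -15.24).

(-19.76, -15.24)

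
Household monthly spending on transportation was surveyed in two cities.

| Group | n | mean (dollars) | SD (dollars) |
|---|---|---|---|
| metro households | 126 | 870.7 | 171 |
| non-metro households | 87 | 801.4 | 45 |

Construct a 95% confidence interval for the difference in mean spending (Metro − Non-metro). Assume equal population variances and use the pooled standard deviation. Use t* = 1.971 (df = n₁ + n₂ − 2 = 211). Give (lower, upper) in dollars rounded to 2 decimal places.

(32.29, 106.31)

s_p = √[((n₁−1)s₁² + (n₂−1)s₂²)/(n₁+n₂−2)] = √[(125·171² + 86·45²)/211] = 134.7153.
SE = 134.7153·√(1/126 + 1/87) = 18.7785.
With t* = 1.971, margin = 1.971 × 18.7785 = 37.0124.
x̄₁ − x̄₂ = 870.7 − 801.4 = 69.3000; interval 69.3000 ± 37.0124 = (32.29, 106.31).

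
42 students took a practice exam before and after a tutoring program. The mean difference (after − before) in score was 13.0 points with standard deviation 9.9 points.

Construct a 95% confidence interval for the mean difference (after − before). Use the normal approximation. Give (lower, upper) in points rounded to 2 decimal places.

This is a matched-pairs design, so SE = s_d/√n = 9.9/√42 = 1.5276.
Margin = 1.960 × 1.5276 = 2.9941; the interval is 13.0 ± 2.9941 = (10.01, 15.99).

(10.01, 15.99)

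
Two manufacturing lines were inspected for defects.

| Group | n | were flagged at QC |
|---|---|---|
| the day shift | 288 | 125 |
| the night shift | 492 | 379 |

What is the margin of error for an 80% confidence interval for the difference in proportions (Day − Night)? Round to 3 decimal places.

Sample proportions: 125/288 = 0.4340, 379/492 = 0.7703.
Each SE is √(p̂(1−p̂)/n): √(0.4340·0.5660/288) = 0.02920 and √(0.7703·0.2297/492) = 0.01896.
SE(p̂₁ − p̂₂) = √(SE₁² + SE₂²) = √(0.00085264 + 0.0003594816) = 0.03482, since the two samples are independent.
At 80% confidence z* = 1.282; margin = 1.282 × 0.03482 = 0.04464.

0.045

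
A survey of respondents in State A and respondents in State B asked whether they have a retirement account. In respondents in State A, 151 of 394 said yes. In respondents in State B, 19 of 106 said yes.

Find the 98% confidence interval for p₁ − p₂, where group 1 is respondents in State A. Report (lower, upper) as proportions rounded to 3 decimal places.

p̂₁ = 151/394 = 0.3832 and p̂₂ = 19/106 = 0.1792.
SE₁ = √(p̂₁(1−p̂₁)/n₁) = √(0.3832·0.6168/394) = 0.02449; SE₂ = √(0.1792·0.8208/106) = 0.03725.
Independent samples: SE of the difference = √(SE₁² + SE₂²) = √(0.0005997601 + 0.0013875625) = 0.04458.
z* for 98% confidence is 2.326, so the margin of error is 2.326 × 0.04458 = 0.10369.
Point estimate p̂₁ − p̂₂ = 0.3832 − 0.1792 = 0.2040.
0.2040 ± 0.10369 → (0.100, 0.308).

(0.100, 0.308)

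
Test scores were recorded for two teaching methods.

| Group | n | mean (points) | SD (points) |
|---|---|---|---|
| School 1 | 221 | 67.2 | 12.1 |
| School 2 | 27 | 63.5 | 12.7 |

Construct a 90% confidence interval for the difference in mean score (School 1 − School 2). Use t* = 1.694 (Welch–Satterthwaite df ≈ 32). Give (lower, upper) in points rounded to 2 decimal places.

(-0.66, 8.06)

SE₁ = s₁/√n₁ = 12.1/√221 = 0.8139; SE₂ = 12.7/√27 = 2.4441.
Independent samples, unequal variances: SE_diff = √(SE₁² + SE₂²) = √(0.66243321 + 5.97362481) = 2.5761.
t* = 1.694, so margin of error = 1.694 × 2.5761 = 4.3639.
Difference in means = 67.2 − 63.5 = 3.7000.
3.7000 ± 4.3639 → (-0.66, 8.06).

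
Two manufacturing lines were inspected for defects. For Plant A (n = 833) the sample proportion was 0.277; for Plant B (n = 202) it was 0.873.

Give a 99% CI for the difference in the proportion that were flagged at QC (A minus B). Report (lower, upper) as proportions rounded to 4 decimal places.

Each SE is √(p̂(1−p̂)/n): √(0.2770·0.7230/833) = 0.01551 and √(0.8730·0.1270/202) = 0.02343.
SE(p̂₁ − p̂₂) = √(SE₁² + SE₂²) = √(0.0002405601 + 0.0005489649) = 0.02810, since the two samples are independent.
At 99% confidence z* = 2.576; margin = 2.576 × 0.02810 = 0.07239.
The difference is 0.2770 − 0.8730 = -0.5960, so the interval is -0.5960 ± 0.07239 = (-0.6684, -0.5236).

(-0.6684, -0.5236)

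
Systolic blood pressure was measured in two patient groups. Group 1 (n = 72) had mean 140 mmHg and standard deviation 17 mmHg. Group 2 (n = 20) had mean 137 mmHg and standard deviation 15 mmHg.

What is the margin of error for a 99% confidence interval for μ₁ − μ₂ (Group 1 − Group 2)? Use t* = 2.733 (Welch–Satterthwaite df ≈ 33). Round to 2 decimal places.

10.68

SE₁ = s₁/√n₁ = 17/√72 = 2.0035; SE₂ = 15/√20 = 3.3541.
Independent samples, unequal variances: SE_diff = √(SE₁² + SE₂²) = √(4.01401225 + 11.24998681) = 3.9069.
t* = 2.733, so margin of error = 2.733 × 3.9069 = 10.6776.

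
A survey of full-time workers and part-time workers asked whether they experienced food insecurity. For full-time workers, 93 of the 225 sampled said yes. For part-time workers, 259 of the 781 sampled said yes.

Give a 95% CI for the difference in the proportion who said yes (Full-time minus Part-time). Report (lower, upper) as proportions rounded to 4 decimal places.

First, p̂₁ = 93/225 = 0.4133; p̂₂ = 259/781 = 0.3316.
The two standard errors are √(0.4133×0.5867/225) = 0.03283 and √(0.3316×0.6684/781) = 0.01685.
Because the samples are independent, SE_diff = √(0.03283² + 0.01685²) = 0.03690.
Using z* = 1.960 for 95%, ME = 1.960 × 0.03690 = 0.07232.
p̂₁ − p̂₂ = 0.0817; interval 0.0817 ± 0.07232 gives (0.0094, 0.1540).

(0.0094, 0.1540)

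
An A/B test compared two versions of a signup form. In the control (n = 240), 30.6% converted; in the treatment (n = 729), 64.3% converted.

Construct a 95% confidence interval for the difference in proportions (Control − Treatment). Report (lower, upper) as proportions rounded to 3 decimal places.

The two standard errors are √(0.3060×0.6940/240) = 0.02975 and √(0.6430×0.3570/729) = 0.01774.
Because the samples are independent, SE_diff = √(0.02975² + 0.01774²) = 0.03464.
Using z* = 1.960 for 95%, ME = 1.960 × 0.03464 = 0.06789.
p̂₁ − p̂₂ = -0.3370; interval -0.3370 ± 0.06789 gives (-0.405, -0.269).

(-0.405, -0.269)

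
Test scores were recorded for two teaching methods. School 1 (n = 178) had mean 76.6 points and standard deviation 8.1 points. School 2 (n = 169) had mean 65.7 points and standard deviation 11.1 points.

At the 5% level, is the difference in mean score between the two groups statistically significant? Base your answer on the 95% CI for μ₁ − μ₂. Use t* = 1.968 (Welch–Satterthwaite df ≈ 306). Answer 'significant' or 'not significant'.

Per-group SEs: s₁/√n₁ = 8.1/√178 = 0.6071, s₂/√n₂ = 11.1/√169 = 0.8538.
Unpooled SE of the difference: √(0.36857041 + 0.72897444) = 1.0476.
Margin of error = t* · SE = 1.968 × 1.0476 = 2.0617.
x̄₁ − x̄₂ = 76.6 − 65.7 = 10.9000.
CI: 10.9000 ± 2.0617 = (8.8383, 12.9617).
The interval (8.8383, 12.9617) does not contain 0, so the difference is significant.

significant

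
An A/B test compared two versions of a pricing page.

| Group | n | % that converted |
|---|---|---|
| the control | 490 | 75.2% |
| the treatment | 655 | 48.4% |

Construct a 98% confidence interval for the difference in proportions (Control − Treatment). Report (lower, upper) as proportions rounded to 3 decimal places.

(0.204, 0.332)

Each SE is √(p̂(1−p̂)/n): √(0.7520·0.2480/490) = 0.01951 and √(0.4840·0.5160/655) = 0.01953.
SE(p̂₁ − p̂₂) = √(SE₁² + SE₂²) = √(0.0003806401 + 0.0003814209) = 0.02761, since the two samples are independent.
At 98% confidence z* = 2.326; margin = 2.326 × 0.02761 = 0.06422.
The difference is 0.7520 − 0.4840 = 0.2680, so the interval is 0.2680 ± 0.06422 = (0.204, 0.332).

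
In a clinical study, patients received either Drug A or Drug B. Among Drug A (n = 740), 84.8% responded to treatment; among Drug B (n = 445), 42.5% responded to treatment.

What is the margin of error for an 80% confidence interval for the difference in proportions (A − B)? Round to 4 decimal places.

Each SE is √(p̂(1−p̂)/n): √(0.8480·0.1520/740) = 0.01320 and √(0.4250·0.5750/445) = 0.02343.
SE(p̂₁ − p̂₂) = √(SE₁² + SE₂²) = √(0.00017424 + 0.0005489649) = 0.02689, since the two samples are independent.
At 80% confidence z* = 1.282; margin = 1.282 × 0.02689 = 0.03447.

0.0345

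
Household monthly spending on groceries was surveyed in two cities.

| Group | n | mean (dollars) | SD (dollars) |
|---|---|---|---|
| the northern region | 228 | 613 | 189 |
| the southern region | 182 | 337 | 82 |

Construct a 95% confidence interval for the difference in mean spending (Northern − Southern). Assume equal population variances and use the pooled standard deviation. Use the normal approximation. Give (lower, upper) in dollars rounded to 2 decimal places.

Pooled variance s_p² = [227·189² + 181·82²] / (228+182−2) = 22857.1348, so s_p = 151.1858.
SE_diff = s_p·√(1/n₁ + 1/n₂) = 151.1858·√(1/228 + 1/182) = 15.0280.
z* = 1.960; margin = 1.960 × 15.0280 = 29.4549.
Difference = 613 − 337 = 276.0000.
276.0000 ± 29.4549 → (246.55, 305.45).

(246.55, 305.45)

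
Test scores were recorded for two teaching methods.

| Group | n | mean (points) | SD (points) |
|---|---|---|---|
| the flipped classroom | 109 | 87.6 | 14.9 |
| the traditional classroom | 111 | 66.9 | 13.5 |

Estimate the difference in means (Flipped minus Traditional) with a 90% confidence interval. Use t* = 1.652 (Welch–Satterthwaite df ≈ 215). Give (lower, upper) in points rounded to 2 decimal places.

(17.53, 23.87)

Per-group SEs: s₁/√n₁ = 14.9/√109 = 1.4272, s₂/√n₂ = 13.5/√111 = 1.2814.
Unpooled SE of the difference: √(2.03689984 + 1.64198596) = 1.9180.
Margin of error = t* · SE = 1.652 × 1.9180 = 3.1685.
x̄₁ − x̄₂ = 87.6 − 66.9 = 20.7000.
CI: 20.7000 ± 3.1685 = (17.53, 23.87).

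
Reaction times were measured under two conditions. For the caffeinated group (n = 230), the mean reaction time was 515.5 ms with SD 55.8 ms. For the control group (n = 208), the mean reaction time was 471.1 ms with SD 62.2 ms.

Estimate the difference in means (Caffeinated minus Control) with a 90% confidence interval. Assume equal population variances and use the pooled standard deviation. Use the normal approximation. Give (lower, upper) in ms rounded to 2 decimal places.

s_p = √[((n₁−1)s₁² + (n₂−1)s₂²)/(n₁+n₂−2)] = √[(229·55.8² + 207·62.2²)/436] = 58.9253.
SE = 58.9253·√(1/230 + 1/208) = 5.6382.
With z* = 1.645, margin = 1.645 × 5.6382 = 9.2748.
x̄₁ − x̄₂ = 515.5 − 471.1 = 44.4000; interval 44.4000 ± 9.2748 = (35.13, 53.67).

(35.13, 53.67)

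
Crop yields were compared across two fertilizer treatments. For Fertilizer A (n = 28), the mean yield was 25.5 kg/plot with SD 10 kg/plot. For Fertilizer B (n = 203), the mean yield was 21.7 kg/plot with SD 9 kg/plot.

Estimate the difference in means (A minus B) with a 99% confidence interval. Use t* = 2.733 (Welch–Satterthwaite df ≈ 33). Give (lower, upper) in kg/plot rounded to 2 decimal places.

SE₁ = s₁/√n₁ = 10/√28 = 1.8898; SE₂ = 9/√203 = 0.6317.
Independent samples, unequal variances: SE_diff = √(SE₁² + SE₂²) = √(3.57134404 + 0.39904489) = 1.9926.
t* = 2.733, so margin of error = 2.733 × 1.9926 = 5.4458.
Difference in means = 25.5 − 21.7 = 3.8000.
3.8000 ± 5.4458 → (-1.65, 9.25).

(-1.65, 9.25)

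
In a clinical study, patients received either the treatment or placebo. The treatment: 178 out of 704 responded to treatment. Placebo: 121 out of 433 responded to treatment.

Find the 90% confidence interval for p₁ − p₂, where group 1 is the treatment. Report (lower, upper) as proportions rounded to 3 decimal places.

(-0.071, 0.018)

p̂₁ = 178/704 = 0.2528 and p̂₂ = 121/433 = 0.2794.
SE₁ = √(p̂₁(1−p̂₁)/n₁) = √(0.2528·0.7472/704) = 0.01638; SE₂ = √(0.2794·0.7206/433) = 0.02156.
Independent samples: SE of the difference = √(SE₁² + SE₂²) = √(0.0002683044 + 0.0004648336) = 0.02708.
z* for 90% confidence is 1.645, so the margin of error is 1.645 × 0.02708 = 0.04455.
Point estimate p̂₁ − p̂₂ = 0.2528 − 0.2794 = -0.0266.
-0.0266 ± 0.04455 → (-0.071, 0.018).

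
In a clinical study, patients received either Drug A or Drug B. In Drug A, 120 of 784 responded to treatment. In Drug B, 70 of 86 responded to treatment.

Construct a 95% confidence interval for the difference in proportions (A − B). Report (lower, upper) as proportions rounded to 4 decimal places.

Sample proportions: 120/784 = 0.1531, 70/86 = 0.8140.
Each SE is √(p̂(1−p̂)/n): √(0.1531·0.8469/784) = 0.01286 and √(0.8140·0.1860/86) = 0.04196.
SE(p̂₁ − p̂₂) = √(SE₁² + SE₂²) = √(0.0001653796 + 0.0017606416) = 0.04389, since the two samples are independent.
At 95% confidence z* = 1.960; margin = 1.960 × 0.04389 = 0.08602.
The difference is 0.1531 − 0.8140 = -0.6609, so the interval is -0.6609 ± 0.08602 = (-0.7469, -0.5749).

(-0.7469, -0.5749)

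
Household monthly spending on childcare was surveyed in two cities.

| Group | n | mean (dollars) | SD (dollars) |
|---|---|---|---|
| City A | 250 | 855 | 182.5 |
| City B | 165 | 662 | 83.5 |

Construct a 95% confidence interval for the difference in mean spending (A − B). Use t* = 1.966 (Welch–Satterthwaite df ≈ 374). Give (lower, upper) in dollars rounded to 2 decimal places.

(166.96, 219.04)

Standard errors of each mean: 182.5/√250 = 11.5423 and 83.5/√165 = 6.5005.
SE(x̄₁ − x̄₂) = √(11.5423² + 6.5005²) = 13.2469 for independent samples with unequal variances.
With t* = 1.966, the margin is 1.966 × 13.2469 = 26.0434.
x̄₁ − x̄₂ = 855 − 662 = 193.0000; the interval is 193.0000 ± 26.0434 = (166.96, 219.04).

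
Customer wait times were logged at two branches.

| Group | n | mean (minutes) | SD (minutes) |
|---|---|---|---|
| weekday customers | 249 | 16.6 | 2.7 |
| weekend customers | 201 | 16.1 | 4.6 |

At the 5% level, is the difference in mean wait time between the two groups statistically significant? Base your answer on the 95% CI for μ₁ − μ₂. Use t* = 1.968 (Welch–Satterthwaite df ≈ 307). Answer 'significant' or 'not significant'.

not significant

SE₁ = s₁/√n₁ = 2.7/√249 = 0.1711; SE₂ = 4.6/√201 = 0.3245.
Independent samples, unequal variances: SE_diff = √(SE₁² + SE₂²) = √(0.02927521 + 0.10530025) = 0.3668.
t* = 1.968, so margin of error = 1.968 × 0.3668 = 0.7219.
Difference in means = 16.6 − 16.1 = 0.5000.
0.5000 ± 0.7219 → (-0.2219, 1.2219).
The interval (-0.2219, 1.2219) contains 0, so the difference is not significant.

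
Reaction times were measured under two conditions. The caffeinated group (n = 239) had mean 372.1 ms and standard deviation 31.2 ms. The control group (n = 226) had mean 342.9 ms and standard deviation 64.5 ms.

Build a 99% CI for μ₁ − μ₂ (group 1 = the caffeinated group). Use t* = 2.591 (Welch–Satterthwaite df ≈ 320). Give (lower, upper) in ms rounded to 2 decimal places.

(16.91, 41.49)

Per-group SEs: s₁/√n₁ = 31.2/√239 = 2.0182, s₂/√n₂ = 64.5/√226 = 4.2905.
Unpooled SE of the difference: √(4.07313124 + 18.40839025) = 4.7415.
Margin of error = t* · SE = 2.591 × 4.7415 = 12.2852.
x̄₁ − x̄₂ = 372.1 − 342.9 = 29.2000.
CI: 29.2000 ± 12.2852 = (16.91, 41.49).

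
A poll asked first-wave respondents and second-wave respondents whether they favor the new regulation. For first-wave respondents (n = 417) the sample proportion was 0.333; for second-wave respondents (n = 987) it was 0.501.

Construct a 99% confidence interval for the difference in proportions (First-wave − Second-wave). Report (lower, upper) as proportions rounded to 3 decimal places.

SE₁ = √(p̂₁(1−p̂₁)/n₁) = √(0.3330·0.6670/417) = 0.02308; SE₂ = √(0.5010·0.4990/987) = 0.01592.
Independent samples: SE of the difference = √(SE₁² + SE₂²) = √(0.0005326864 + 0.0002534464) = 0.02804.
z* for 99% confidence is 2.576, so the margin of error is 2.576 × 0.02804 = 0.07223.
Point estimate p̂₁ − p̂₂ = 0.3330 − 0.5010 = -0.1680.
-0.1680 ± 0.07223 → (-0.240, -0.096).

(-0.240, -0.096)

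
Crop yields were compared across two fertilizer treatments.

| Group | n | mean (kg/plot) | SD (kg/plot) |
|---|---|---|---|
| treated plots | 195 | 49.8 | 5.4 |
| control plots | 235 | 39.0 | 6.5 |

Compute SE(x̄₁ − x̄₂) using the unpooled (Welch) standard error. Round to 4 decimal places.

0.5739

Standard errors of each mean: 5.4/√195 = 0.3867 and 6.5/√235 = 0.4240.
SE(x̄₁ − x̄₂) = √(0.3867² + 0.4240²) = 0.5739 for independent samples with unequal variances.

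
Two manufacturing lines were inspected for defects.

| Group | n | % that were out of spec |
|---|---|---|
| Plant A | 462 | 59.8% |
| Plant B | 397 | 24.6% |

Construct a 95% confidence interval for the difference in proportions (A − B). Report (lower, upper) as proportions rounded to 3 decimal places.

SE₁ = √(p̂₁(1−p̂₁)/n₁) = √(0.5980·0.4020/462) = 0.02281; SE₂ = √(0.2460·0.7540/397) = 0.02162.
Independent samples: SE of the difference = √(SE₁² + SE₂²) = √(0.0005202961 + 0.0004674244) = 0.03143.
z* for 95% confidence is 1.960, so the margin of error is 1.960 × 0.03143 = 0.06160.
Point estimate p̂₁ − p̂₂ = 0.5980 − 0.2460 = 0.3520.
0.3520 ± 0.06160 → (0.290, 0.414).

(0.290, 0.414)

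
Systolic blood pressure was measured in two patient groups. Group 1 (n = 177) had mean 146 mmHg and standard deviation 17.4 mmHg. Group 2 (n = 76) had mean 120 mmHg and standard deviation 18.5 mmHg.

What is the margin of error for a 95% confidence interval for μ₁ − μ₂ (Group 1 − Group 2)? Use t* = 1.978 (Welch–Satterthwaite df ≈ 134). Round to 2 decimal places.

SE₁ = s₁/√n₁ = 17.4/√177 = 1.3079; SE₂ = 18.5/√76 = 2.1221.
Independent samples, unequal variances: SE_diff = √(SE₁² + SE₂²) = √(1.71060241 + 4.50330841) = 2.4928.
t* = 1.978, so margin of error = 1.978 × 2.4928 = 4.9308.

4.93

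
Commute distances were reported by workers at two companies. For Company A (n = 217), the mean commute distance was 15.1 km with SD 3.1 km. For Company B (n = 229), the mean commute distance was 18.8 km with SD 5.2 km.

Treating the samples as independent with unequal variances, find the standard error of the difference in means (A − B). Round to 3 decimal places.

0.403

SE₁ = s₁/√n₁ = 3.1/√217 = 0.2104; SE₂ = 5.2/√229 = 0.3436.
Independent samples, unequal variances: SE_diff = √(SE₁² + SE₂²) = √(0.04426816 + 0.11806096) = 0.4029.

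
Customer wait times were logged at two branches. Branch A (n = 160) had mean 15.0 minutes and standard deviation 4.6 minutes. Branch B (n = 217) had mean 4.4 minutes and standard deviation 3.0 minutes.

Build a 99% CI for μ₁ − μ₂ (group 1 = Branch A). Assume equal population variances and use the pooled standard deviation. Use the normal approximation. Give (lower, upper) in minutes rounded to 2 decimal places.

(9.59, 11.61)

Pooled variance s_p² = [159·4.6² + 216·3.0²] / (160+217−2) = 14.1558, so s_p = 3.7624.
SE_diff = s_p·√(1/n₁ + 1/n₂) = 3.7624·√(1/160 + 1/217) = 0.3921.
z* = 2.576; margin = 2.576 × 0.3921 = 1.0100.
Difference = 15.0 − 4.4 = 10.6000.
10.6000 ± 1.0100 → (9.59, 11.61).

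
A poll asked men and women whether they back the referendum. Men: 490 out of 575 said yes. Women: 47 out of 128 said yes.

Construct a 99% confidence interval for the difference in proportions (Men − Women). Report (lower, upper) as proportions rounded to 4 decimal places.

p̂₁ = 490/575 = 0.8522 and p̂₂ = 47/128 = 0.3672.
SE₁ = √(p̂₁(1−p̂₁)/n₁) = √(0.8522·0.1478/575) = 0.01480; SE₂ = √(0.3672·0.6328/128) = 0.04261.
Independent samples: SE of the difference = √(SE₁² + SE₂²) = √(0.00021904 + 0.0018156121) = 0.04511.
z* for 99% confidence is 2.576, so the margin of error is 2.576 × 0.04511 = 0.11620.
Point estimate p̂₁ − p̂₂ = 0.8522 − 0.3672 = 0.4850.
0.4850 ± 0.11620 → (0.3688, 0.6012).

(0.3688, 0.6012)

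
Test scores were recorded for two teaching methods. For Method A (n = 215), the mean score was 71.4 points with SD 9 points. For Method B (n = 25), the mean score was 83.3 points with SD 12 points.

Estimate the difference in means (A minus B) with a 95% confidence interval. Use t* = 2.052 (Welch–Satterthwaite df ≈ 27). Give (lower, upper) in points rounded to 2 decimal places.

(-16.98, -6.82)

Standard errors of each mean: 9/√215 = 0.6138 and 12/√25 = 2.4000.
SE(x̄₁ − x̄₂) = √(0.6138² + 2.4000²) = 2.4772 for independent samples with unequal variances.
With t* = 2.052, the margin is 2.052 × 2.4772 = 5.0832.
x̄₁ − x̄₂ = 71.4 − 83.3 = -11.9000; the interval is -11.9000 ± 5.0832 = (-16.98, -6.82).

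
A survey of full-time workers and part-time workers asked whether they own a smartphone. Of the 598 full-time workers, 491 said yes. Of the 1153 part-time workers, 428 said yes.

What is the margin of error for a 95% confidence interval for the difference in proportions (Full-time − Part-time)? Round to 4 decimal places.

0.0415

p̂₁ = 491/598 = 0.8211 and p̂₂ = 428/1153 = 0.3712.
SE₁ = √(p̂₁(1−p̂₁)/n₁) = √(0.8211·0.1789/598) = 0.01567; SE₂ = √(0.3712·0.6288/1153) = 0.01423.
Independent samples: SE of the difference = √(SE₁² + SE₂²) = √(0.0002455489 + 0.0002024929) = 0.02117.
z* for 95% confidence is 1.960, so the margin of error is 1.960 × 0.02117 = 0.04149.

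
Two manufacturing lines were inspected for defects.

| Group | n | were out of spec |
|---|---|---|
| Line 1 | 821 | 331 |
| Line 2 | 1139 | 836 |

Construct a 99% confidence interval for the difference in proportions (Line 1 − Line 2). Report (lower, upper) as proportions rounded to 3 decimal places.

First, p̂₁ = 331/821 = 0.4032; p̂₂ = 836/1139 = 0.7340.
The two standard errors are √(0.4032×0.5968/821) = 0.01712 and √(0.7340×0.2660/1139) = 0.01309.
Because the samples are independent, SE_diff = √(0.01712² + 0.01309²) = 0.02155.
Using z* = 2.576 for 99%, ME = 2.576 × 0.02155 = 0.05551.
p̂₁ − p̂₂ = -0.3308; interval -0.3308 ± 0.05551 gives (-0.386, -0.275).

(-0.386, -0.275)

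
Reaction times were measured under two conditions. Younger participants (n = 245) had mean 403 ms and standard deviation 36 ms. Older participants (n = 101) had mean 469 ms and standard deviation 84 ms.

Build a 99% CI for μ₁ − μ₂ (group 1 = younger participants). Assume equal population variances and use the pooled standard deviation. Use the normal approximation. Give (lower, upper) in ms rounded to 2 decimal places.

(-82.60, -49.40)

Pooled variance s_p² = [244·36² + 100·84²] / (245+101−2) = 2970.4186, so s_p = 54.5015.
SE_diff = s_p·√(1/n₁ + 1/n₂) = 54.5015·√(1/245 + 1/101) = 6.4447.
z* = 2.576; margin = 2.576 × 6.4447 = 16.6015.
Difference = 403 − 469 = -66.0000.
-66.0000 ± 16.6015 → (-82.60, -49.40).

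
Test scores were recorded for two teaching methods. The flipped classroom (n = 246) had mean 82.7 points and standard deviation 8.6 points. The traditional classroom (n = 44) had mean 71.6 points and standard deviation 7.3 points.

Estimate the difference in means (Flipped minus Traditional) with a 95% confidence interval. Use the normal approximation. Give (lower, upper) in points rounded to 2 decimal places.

(8.69, 13.51)

Per-group SEs: s₁/√n₁ = 8.6/√246 = 0.5483, s₂/√n₂ = 7.3/√44 = 1.1005.
Unpooled SE of the difference: √(0.30063289 + 1.21110025) = 1.2295.
Margin of error = z* · SE = 1.960 × 1.2295 = 2.4098.
x̄₁ − x̄₂ = 82.7 − 71.6 = 11.1000.
CI: 11.1000 ± 2.4098 = (8.69, 13.51).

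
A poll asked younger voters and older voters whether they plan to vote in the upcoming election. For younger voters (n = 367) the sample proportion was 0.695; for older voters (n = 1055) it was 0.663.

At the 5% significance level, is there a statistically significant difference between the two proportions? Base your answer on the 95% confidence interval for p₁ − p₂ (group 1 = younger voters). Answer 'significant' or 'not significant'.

Each SE is √(p̂(1−p̂)/n): √(0.6950·0.3050/367) = 0.02403 and √(0.6630·0.3370/1055) = 0.01455.
SE(p̂₁ − p̂₂) = √(SE₁² + SE₂²) = √(0.0005774409 + 0.0002117025) = 0.02809, since the two samples are independent.
At 95% confidence z* = 1.960; margin = 1.960 × 0.02809 = 0.05506.
The difference is 0.6950 − 0.6630 = 0.0320, so the interval is 0.0320 ± 0.05506 = (-0.02306, 0.08706).
The interval (-0.02306, 0.08706) contains 0, so the difference is not significant.

not significant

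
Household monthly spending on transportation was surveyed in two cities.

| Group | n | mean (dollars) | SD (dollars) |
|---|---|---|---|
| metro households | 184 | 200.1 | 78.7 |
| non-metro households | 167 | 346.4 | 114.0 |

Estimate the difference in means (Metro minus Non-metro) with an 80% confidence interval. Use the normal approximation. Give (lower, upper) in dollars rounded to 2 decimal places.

Per-group SEs: s₁/√n₁ = 78.7/√184 = 5.8018, s₂/√n₂ = 114.0/√167 = 8.8216.
Unpooled SE of the difference: √(33.66088324 + 77.82062656) = 10.5585.
Margin of error = z* · SE = 1.282 × 10.5585 = 13.5360.
x̄₁ − x̄₂ = 200.1 − 346.4 = -146.3000.
CI: -146.3000 ± 13.5360 = (-159.84, -132.76).

(-159.84, -132.76)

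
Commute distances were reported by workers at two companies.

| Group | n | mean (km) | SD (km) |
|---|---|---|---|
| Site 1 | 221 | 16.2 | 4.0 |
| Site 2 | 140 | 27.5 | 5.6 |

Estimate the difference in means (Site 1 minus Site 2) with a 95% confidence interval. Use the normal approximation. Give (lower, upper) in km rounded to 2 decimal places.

(-12.37, -10.23)

Per-group SEs: s₁/√n₁ = 4.0/√221 = 0.2691, s₂/√n₂ = 5.6/√140 = 0.4733.
Unpooled SE of the difference: √(0.07241481 + 0.22401289) = 0.5445.
Margin of error = z* · SE = 1.960 × 0.5445 = 1.0672.
x̄₁ − x̄₂ = 16.2 − 27.5 = -11.3000.
CI: -11.3000 ± 1.0672 = (-12.37, -10.23).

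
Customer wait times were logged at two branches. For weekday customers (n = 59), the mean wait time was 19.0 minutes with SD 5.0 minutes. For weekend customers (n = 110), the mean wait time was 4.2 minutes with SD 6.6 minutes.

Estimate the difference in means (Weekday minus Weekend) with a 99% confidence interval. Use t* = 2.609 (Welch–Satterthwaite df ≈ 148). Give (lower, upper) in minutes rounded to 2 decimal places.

Standard errors of each mean: 5.0/√59 = 0.6509 and 6.6/√110 = 0.6293.
SE(x̄₁ − x̄₂) = √(0.6509² + 0.6293²) = 0.9054 for independent samples with unequal variances.
With t* = 2.609, the margin is 2.609 × 0.9054 = 2.3622.
x̄₁ − x̄₂ = 19.0 − 4.2 = 14.8000; the interval is 14.8000 ± 2.3622 = (12.44, 17.16).

(12.44, 17.16)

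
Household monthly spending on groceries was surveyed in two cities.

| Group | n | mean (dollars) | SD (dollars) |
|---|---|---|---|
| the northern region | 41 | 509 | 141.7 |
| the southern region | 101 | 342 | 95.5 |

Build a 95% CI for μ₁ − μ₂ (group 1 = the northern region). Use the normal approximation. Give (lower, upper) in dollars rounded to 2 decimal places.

Standard errors of each mean: 141.7/√41 = 22.1298 and 95.5/√101 = 9.5026.
SE(x̄₁ − x̄₂) = √(22.1298² + 9.5026²) = 24.0838 for independent samples with unequal variances.
With z* = 1.960, the margin is 1.960 × 24.0838 = 47.2042.
x̄₁ − x̄₂ = 509 − 342 = 167.0000; the interval is 167.0000 ± 47.2042 = (119.80, 214.20).

(119.80, 214.20)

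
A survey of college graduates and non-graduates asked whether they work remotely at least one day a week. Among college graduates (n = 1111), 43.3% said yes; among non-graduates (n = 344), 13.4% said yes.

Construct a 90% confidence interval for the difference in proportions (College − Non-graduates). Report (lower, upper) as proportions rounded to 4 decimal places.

Each SE is √(p̂(1−p̂)/n): √(0.4330·0.5670/1111) = 0.01487 and √(0.1340·0.8660/344) = 0.01837.
SE(p̂₁ − p̂₂) = √(SE₁² + SE₂²) = √(0.0002211169 + 0.0003374569) = 0.02363, since the two samples are independent.
At 90% confidence z* = 1.645; margin = 1.645 × 0.02363 = 0.03887.
The difference is 0.4330 − 0.1340 = 0.2990, so the interval is 0.2990 ± 0.03887 = (0.2601, 0.3379).

(0.2601, 0.3379)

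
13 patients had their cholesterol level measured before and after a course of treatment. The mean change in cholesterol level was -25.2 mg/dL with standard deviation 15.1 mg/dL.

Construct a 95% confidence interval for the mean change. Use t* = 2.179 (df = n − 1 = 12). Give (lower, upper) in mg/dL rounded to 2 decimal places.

(-34.33, -16.07)

This is a matched-pairs design, so SE = s_d/√n = 15.1/√13 = 4.1880.
Margin = 2.179 × 4.1880 = 9.1257; the interval is -25.2 ± 9.1257 = (-34.33, -16.07).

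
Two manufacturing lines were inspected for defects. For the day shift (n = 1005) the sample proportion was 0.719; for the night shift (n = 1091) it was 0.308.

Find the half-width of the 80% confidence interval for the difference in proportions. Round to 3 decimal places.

0.026

SE₁ = √(p̂₁(1−p̂₁)/n₁) = √(0.7190·0.2810/1005) = 0.01418; SE₂ = √(0.3080·0.6920/1091) = 0.01398.
Independent samples: SE of the difference = √(SE₁² + SE₂²) = √(0.0002010724 + 0.0001954404) = 0.01991.
z* for 80% confidence is 1.282, so the margin of error is 1.282 × 0.01991 = 0.02552.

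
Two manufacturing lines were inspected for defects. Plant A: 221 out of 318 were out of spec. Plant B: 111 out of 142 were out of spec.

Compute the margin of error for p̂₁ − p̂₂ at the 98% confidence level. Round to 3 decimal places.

p̂₁ = 221/318 = 0.6950 and p̂₂ = 111/142 = 0.7817.
SE₁ = √(p̂₁(1−p̂₁)/n₁) = √(0.6950·0.3050/318) = 0.02582; SE₂ = √(0.7817·0.2183/142) = 0.03467.
Independent samples: SE of the difference = √(SE₁² + SE₂²) = √(0.0006666724 + 0.0012020089) = 0.04323.
z* for 98% confidence is 2.326, so the margin of error is 2.326 × 0.04323 = 0.10055.

0.101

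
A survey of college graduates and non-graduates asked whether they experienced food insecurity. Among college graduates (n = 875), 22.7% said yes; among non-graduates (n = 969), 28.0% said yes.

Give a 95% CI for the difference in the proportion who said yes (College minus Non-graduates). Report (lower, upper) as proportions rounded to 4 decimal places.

(-0.0926, -0.0134)

SE₁ = √(p̂₁(1−p̂₁)/n₁) = √(0.2270·0.7730/875) = 0.01416; SE₂ = √(0.2800·0.7200/969) = 0.01442.
Independent samples: SE of the difference = √(SE₁² + SE₂²) = √(0.0002005056 + 0.0002079364) = 0.02021.
z* for 95% confidence is 1.960, so the margin of error is 1.960 × 0.02021 = 0.03961.
Point estimate p̂₁ − p̂₂ = 0.2270 − 0.2800 = -0.0530.
-0.0530 ± 0.03961 → (-0.0926, -0.0134).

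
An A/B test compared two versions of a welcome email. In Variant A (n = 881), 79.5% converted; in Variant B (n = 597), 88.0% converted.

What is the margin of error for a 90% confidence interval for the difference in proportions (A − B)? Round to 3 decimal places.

0.031

Each SE is √(p̂(1−p̂)/n): √(0.7950·0.2050/881) = 0.01360 and √(0.8800·0.1200/597) = 0.01330.
SE(p̂₁ − p̂₂) = √(SE₁² + SE₂²) = √(0.00018496 + 0.00017689) = 0.01902, since the two samples are independent.
At 90% confidence z* = 1.645; margin = 1.645 × 0.01902 = 0.03129.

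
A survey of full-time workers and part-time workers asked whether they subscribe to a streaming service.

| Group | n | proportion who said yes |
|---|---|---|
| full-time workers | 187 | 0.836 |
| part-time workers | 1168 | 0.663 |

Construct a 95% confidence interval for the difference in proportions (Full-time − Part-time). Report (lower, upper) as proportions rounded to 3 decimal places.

(0.113, 0.233)

SE₁ = √(p̂₁(1−p̂₁)/n₁) = √(0.8360·0.1640/187) = 0.02708; SE₂ = √(0.6630·0.3370/1168) = 0.01383.
Independent samples: SE of the difference = √(SE₁² + SE₂²) = √(0.0007333264 + 0.0001912689) = 0.03041.
z* for 95% confidence is 1.960, so the margin of error is 1.960 × 0.03041 = 0.05960.
Point estimate p̂₁ − p̂₂ = 0.8360 − 0.6630 = 0.1730.
0.1730 ± 0.05960 → (0.113, 0.233).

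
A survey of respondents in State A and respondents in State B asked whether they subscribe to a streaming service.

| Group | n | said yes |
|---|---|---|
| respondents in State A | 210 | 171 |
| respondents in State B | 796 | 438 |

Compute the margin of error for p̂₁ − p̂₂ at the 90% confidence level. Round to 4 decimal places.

Sample proportions: 171/210 = 0.8143, 438/796 = 0.5503.
Each SE is √(p̂(1−p̂)/n): √(0.8143·0.1857/210) = 0.02683 and √(0.5503·0.4497/796) = 0.01763.
SE(p̂₁ − p̂₂) = √(SE₁² + SE₂²) = √(0.0007198489 + 0.0003108169) = 0.03210, since the two samples are independent.
At 90% confidence z* = 1.645; margin = 1.645 × 0.03210 = 0.05280.

0.0528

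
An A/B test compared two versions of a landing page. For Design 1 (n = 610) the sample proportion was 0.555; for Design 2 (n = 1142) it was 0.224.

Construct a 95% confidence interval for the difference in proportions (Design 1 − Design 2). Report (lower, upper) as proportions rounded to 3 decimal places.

SE₁ = √(p̂₁(1−p̂₁)/n₁) = √(0.5550·0.4450/610) = 0.02012; SE₂ = √(0.2240·0.7760/1142) = 0.01234.
Independent samples: SE of the difference = √(SE₁² + SE₂²) = √(0.0004048144 + 0.0001522756) = 0.02360.
z* for 95% confidence is 1.960, so the margin of error is 1.960 × 0.02360 = 0.04626.
Point estimate p̂₁ − p̂₂ = 0.5550 − 0.2240 = 0.3310.
0.3310 ± 0.04626 → (0.285, 0.377).

(0.285, 0.377)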